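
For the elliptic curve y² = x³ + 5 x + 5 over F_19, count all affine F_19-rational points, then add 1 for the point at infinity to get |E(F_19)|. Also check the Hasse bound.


Affine points = {(0, 9), (0, 10), (1, 7), (1, 12), (2, 2), (2, 17), (3, 3), (3, 16), (6, 2), (6, 17), (8, 5), (8, 14), (9, 0), (11, 2), (11, 17), (12, 8), (12, 11), (13, 5), (13, 14), (14, 8), (14, 11), (15, 4), (15, 15), (16, 1), (16, 18), (17, 5), (17, 14)}; affine count = 27; |E(F_19)| = 28.

Discriminant check: Δ ∝ 4a³ + 27b² = 4·5³ + 27·5² = 4·125 + 27·25 ≡ 16 (mod 19). Nonzero ⇒ E is nonsingular.
For each x ∈ F_19, compute rhs = x³ + 5·x + 5 mod 19, then count y ∈ F_19 with y² ≡ rhs.
  x = 0: rhs = 5, matching y values: 9, 10 (2 points).
  x = 1: rhs = 11, matching y values: 7, 12 (2 points).
  x = 2: rhs = 4, matching y values: 2, 17 (2 points).
  x = 3: rhs = 9, matching y values: 3, 16 (2 points).
  x = 4: rhs = 13, matching y values: none (0 points).
  x = 5: rhs = 3, matching y values: none (0 points).
  x = 6: rhs = 4, matching y values: 2, 17 (2 points).
  x = 7: rhs = 3, matching y values: none (0 points).
  x = 8: rhs = 6, matching y values: 5, 14 (2 points).
  x = 9: rhs = 0, matching y values: 0 (1 points).
  x = 10: rhs = 10, matching y values: none (0 points).
  x = 11: rhs = 4, matching y values: 2, 17 (2 points).
  x = 12: rhs = 7, matching y values: 8, 11 (2 points).
  x = 13: rhs = 6, matching y values: 5, 14 (2 points).
  x = 14: rhs = 7, matching y values: 8, 11 (2 points).
  x = 15: rhs = 16, matching y values: 4, 15 (2 points).
  x = 16: rhs = 1, matching y values: 1, 18 (2 points).
  x = 17: rhs = 6, matching y values: 5, 14 (2 points).
  x = 18: rhs = 18, matching y values: none (0 points).
Total affine count: 27.
Full point count |E(F_19)| = 27 + 1 = 28.
Hasse bound: |28 − (19+1)| = |8| = 8 ≤ 2√19 ≈ 8.7178 ✓.


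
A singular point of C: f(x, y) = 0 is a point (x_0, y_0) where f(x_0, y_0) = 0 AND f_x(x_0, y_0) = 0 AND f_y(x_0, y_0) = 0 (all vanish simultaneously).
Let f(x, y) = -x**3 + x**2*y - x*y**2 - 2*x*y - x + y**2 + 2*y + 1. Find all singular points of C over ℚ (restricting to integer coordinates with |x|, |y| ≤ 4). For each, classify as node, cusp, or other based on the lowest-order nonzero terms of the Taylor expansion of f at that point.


Singular points: {(0, -1)}; classification: node.

Compute partial derivatives:
  f_x = -3*x**2 + 2*x*y - y**2 - 2*y - 1.
  f_y = x**2 - 2*x*y - 2*x + 2*y + 2.
Scan x_0 ∈ {−4, ..., 4}. For each x_0, f_y(x_0, y) is a polynomial in y; find its integer roots y ∈ {−4, ..., 4}, then test f_x and f at those candidates.
  x = -4: f_y(-4, y) = 10*y + 26; no integer root y with |y| ≤ 4.
  x = -3: f_y(-3, y) = 8*y + 17; no integer root y with |y| ≤ 4.
  x = -2: f_y(-2, y) = 6*y + 10; no integer root y with |y| ≤ 4.
  x = -1: f_y(-1, y) = 4*y + 5; no integer root y with |y| ≤ 4.
  x = 0: f_y(0, y) = 2*y + 2; vanishes at y ∈ {-1}. (0, -1): f_x = 0, f = 0 — SINGULAR.
  x = 1: f_y(1, y) = 1; no integer root y with |y| ≤ 4.
  x = 2: f_y(2, y) = 2 - 2*y; vanishes at y ∈ {1}. (2, 1): f_x = -12 ≠ 0.
  x = 3: f_y(3, y) = 5 - 4*y; no integer root y with |y| ≤ 4.
  x = 4: f_y(4, y) = 10 - 6*y; no integer root y with |y| ≤ 4.
Only singular point on the grid: (0, -1).
Classify: substitute x = 0 + u, y = -1 + v and expand: f = -u**3 + u**2*v - u**2 - u*v**2 + v**2.
No constant or linear terms (consistent with a singular point). Quadratic part: -u**2 + v**2. Cubic part: -u**3 + u**2*v - u*v**2.
The quadratic part v**2 - u**2 = (v − u)(v + u) splits into two distinct linear factors, so there are two distinct tangent lines y − -1 = ±(x − 0) — this is a node (ordinary double point).
Classification: node.


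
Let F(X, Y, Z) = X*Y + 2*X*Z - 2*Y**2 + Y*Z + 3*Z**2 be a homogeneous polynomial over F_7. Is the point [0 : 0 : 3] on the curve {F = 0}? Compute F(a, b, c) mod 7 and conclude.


F(0,0,3) ≡ 6 (mod 7); P is NOT on the curve.

Evaluate F(0, 0, 3) term-by-term (mod 7).
  X*Y ↦ 1·0·0·1 = 0
  2*X*Z ↦ 2·0·1·3 = 0
  -2*Y**2 ↦ -2·1·0·1 = 0
  Y*Z ↦ 1·1·0·3 = 0
  3*Z**2 ↦ 3·1·1·9 = 27
Sum: F(0, 0, 3) = (0) + (0) + (0) + (0) + (27) = 27.
Reducing mod 7: 27 ≡ 6 (mod 7).
Since F(a, b, c) ≡ 6 ≠ 0 (mod 7), P does NOT lie on the curve.


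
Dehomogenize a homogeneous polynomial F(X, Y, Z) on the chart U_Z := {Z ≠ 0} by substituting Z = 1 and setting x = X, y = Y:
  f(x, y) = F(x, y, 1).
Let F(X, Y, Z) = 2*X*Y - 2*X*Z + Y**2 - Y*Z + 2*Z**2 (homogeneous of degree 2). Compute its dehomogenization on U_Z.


f(x, y) = 2*x*y - 2*x + y**2 - y + 2

On U_Z we set Z = 1. Each monomial c·X^i·Y^j·Z^k in F becomes c·x^i·y^j·1^k = c·x^i·y^j.
Substituting Z = 1: F(X, Y, 1) = 2*x*y - 2*x + y**2 - y + 2.
Note: deg(f) ≤ deg(F) = 2; strict inequality happens when F is divisible by Z (lost terms).


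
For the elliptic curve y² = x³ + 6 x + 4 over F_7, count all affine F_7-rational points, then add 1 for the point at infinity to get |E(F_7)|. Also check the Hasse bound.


Affine points = {(0, 2), (0, 5), (1, 2), (1, 5), (3, 0), (4, 1), (4, 6), (6, 2), (6, 5)}; affine count = 9; |E(F_7)| = 10.

Discriminant check: Δ ∝ 4a³ + 27b² = 4·6³ + 27·4² = 4·216 + 27·16 ≡ 1 (mod 7). Nonzero ⇒ E is nonsingular.
For each x ∈ F_7, compute rhs = x³ + 6·x + 4 mod 7, then count y ∈ F_7 with y² ≡ rhs.
  x = 0: rhs = 4, matching y values: 2, 5 (2 points).
  x = 1: rhs = 4, matching y values: 2, 5 (2 points).
  x = 2: rhs = 3, matching y values: none (0 points).
  x = 3: rhs = 0, matching y values: 0 (1 points).
  x = 4: rhs = 1, matching y values: 1, 6 (2 points).
  x = 5: rhs = 5, matching y values: none (0 points).
  x = 6: rhs = 4, matching y values: 2, 5 (2 points).
Total affine count: 9.
Full point count |E(F_7)| = 9 + 1 = 10.
Hasse bound: |10 − (7+1)| = |2| = 2 ≤ 2√7 ≈ 5.2915 ✓.


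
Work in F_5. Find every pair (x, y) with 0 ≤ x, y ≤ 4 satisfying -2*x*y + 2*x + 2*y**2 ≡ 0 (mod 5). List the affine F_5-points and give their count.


Affine F_5-points: {(0, 0), (2, 3), (2, 4), (4, 2)}; count = 4.

For each of the 25 pairs (x, y) ∈ F_5², evaluate f(x, y) mod 5. Record the zeros.
  x = 0: [0↦0, 1↦2, 2↦3, 3↦3, 4↦2]  zeros at y ∈ {0}
  x = 1: [0↦2, 1↦2, 2↦1, 3↦4, 4↦1]  zeros at y ∈ ∅
  x = 2: [0↦4, 1↦2, 2↦4, 3↦0, 4↦0]  zeros at y ∈ {3, 4}
  x = 3: [0↦1, 1↦2, 2↦2, 3↦1, 4↦4]  zeros at y ∈ ∅
  x = 4: [0↦3, 1↦2, 2↦0, 3↦2, 4↦3]  zeros at y ∈ {2}
Collecting zeros: affine points = {(0, 0), (2, 3), (2, 4), (4, 2)}.
Total count |C(F_5)_aff| = 4.


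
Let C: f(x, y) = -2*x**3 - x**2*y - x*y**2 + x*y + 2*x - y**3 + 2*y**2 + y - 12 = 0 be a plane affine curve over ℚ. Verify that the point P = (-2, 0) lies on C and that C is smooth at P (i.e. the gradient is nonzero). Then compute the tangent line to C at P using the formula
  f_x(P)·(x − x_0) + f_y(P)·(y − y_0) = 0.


Tangent line at P: -22*x - 5*y - 44 = 0.

Step 1: f(-2, 0) = 0, so P lies on C.
Step 2: partial derivatives
  f_x(x, y) = -6*x**2 - 2*x*y - y**2 + y + 2, f_y(x, y) = -x**2 - 2*x*y + x - 3*y**2 + 4*y + 1.
  f_x(P) = -22, f_y(P) = -5 (gradient nonzero, so P is smooth).
Step 3: tangent line at P: -22·(x − -2) + -5·(y − 0) = 0.
Expanding: -22*x - 5*y - 44 = 0.


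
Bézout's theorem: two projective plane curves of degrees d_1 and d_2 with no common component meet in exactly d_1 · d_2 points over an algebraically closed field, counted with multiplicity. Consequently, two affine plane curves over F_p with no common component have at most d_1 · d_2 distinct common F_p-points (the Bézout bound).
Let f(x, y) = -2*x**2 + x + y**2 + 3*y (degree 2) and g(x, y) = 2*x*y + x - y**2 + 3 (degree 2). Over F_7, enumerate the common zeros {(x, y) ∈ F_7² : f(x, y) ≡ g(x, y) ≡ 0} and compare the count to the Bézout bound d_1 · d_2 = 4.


Common zeros: {(4, 0)}; count = 1; Bézout bound = 4.

deg(f) = 2, deg(g) = 2, so Bézout bound = 4.
Scan x ∈ F_7. For each x, list the y ∈ F_7 with f(x, y) ≡ 0 and those with g(x, y) ≡ 0 (mod 7); the common zeros in that column are the intersection.
  x = 0: f ≡ 0 at y ∈ {0, 4}; g ≡ 0 at y ∈ ∅; common: ∅.
  x = 1: f ≡ 0 at y ∈ ∅; g ≡ 0 at y ∈ ∅; common: ∅.
  x = 2: f ≡ 0 at y ∈ ∅; g ≡ 0 at y ∈ {5, 6}; common: ∅.
  x = 3: f ≡ 0 at y ∈ ∅; g ≡ 0 at y ∈ {2, 4}; common: ∅.
  x = 4: f ≡ 0 at y ∈ {0, 4}; g ≡ 0 at y ∈ {0, 1}; common: {0}.
  x = 5: f ≡ 0 at y ∈ {2}; g ≡ 0 at y ∈ ∅; common: ∅.
  x = 6: f ≡ 0 at y ∈ {2}; g ≡ 0 at y ∈ ∅; common: ∅.
Collecting: common zeros = {(4, 0)}, so the count is 1.
Comparison with the Bézout bound: 1 ≤ 4 = deg(f)·deg(g), as expected for curves with no common component (the affine F_7-count falls short of the bound because intersections may lie at infinity, over extension fields, or carry multiplicity).


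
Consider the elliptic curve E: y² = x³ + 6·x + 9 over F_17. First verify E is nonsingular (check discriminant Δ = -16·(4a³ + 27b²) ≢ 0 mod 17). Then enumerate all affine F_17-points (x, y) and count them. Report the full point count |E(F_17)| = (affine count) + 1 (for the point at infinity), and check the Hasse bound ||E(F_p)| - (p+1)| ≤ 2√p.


Affine points = {(0, 3), (0, 14), (1, 4), (1, 13), (8, 5), (8, 12), (10, 7), (10, 10), (14, 7), (14, 10), (16, 6), (16, 11)}; affine count = 12; |E(F_17)| = 13.

Discriminant check: Δ ∝ 4a³ + 27b² = 4·6³ + 27·9² = 4·216 + 27·81 ≡ 8 (mod 17). Nonzero ⇒ E is nonsingular.
For each x ∈ F_17, compute rhs = x³ + 6·x + 9 mod 17, then count y ∈ F_17 with y² ≡ rhs.
  x = 0: rhs = 9, matching y values: 3, 14 (2 points).
  x = 1: rhs = 16, matching y values: 4, 13 (2 points).
  x = 2: rhs = 12, matching y values: none (0 points).
  x = 3: rhs = 3, matching y values: none (0 points).
  x = 4: rhs = 12, matching y values: none (0 points).
  x = 5: rhs = 11, matching y values: none (0 points).
  x = 6: rhs = 6, matching y values: none (0 points).
  x = 7: rhs = 3, matching y values: none (0 points).
  x = 8: rhs = 8, matching y values: 5, 12 (2 points).
  x = 9: rhs = 10, matching y values: none (0 points).
  x = 10: rhs = 15, matching y values: 7, 10 (2 points).
  x = 11: rhs = 12, matching y values: none (0 points).
  x = 12: rhs = 7, matching y values: none (0 points).
  x = 13: rhs = 6, matching y values: none (0 points).
  x = 14: rhs = 15, matching y values: 7, 10 (2 points).
  x = 15: rhs = 6, matching y values: none (0 points).
  x = 16: rhs = 2, matching y values: 6, 11 (2 points).
Total affine count: 12.
Full point count |E(F_17)| = 12 + 1 = 13.
Hasse bound: |13 − (17+1)| = |-5| = 5 ≤ 2√17 ≈ 8.2462 ✓.


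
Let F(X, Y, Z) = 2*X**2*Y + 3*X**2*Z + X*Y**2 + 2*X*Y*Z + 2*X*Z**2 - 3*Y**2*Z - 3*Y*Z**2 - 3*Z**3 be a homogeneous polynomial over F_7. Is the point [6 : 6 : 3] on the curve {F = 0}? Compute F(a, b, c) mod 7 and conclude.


F(6,6,3) ≡ 1 (mod 7); P is NOT on the curve.

Evaluate F(6, 6, 3) term-by-term (mod 7).
  2*X**2*Y ↦ 2·36·6·1 = 432
  3*X**2*Z ↦ 3·36·1·3 = 324
  X*Y**2 ↦ 1·6·36·1 = 216
  2*X*Y*Z ↦ 2·6·6·3 = 216
  2*X*Z**2 ↦ 2·6·1·9 = 108
  -3*Y**2*Z ↦ -3·1·36·3 = -324
  -3*Y*Z**2 ↦ -3·1·6·9 = -162
  -3*Z**3 ↦ -3·1·1·27 = -81
Sum: F(6, 6, 3) = (432) + (324) + (216) + (216) + (108) + (-324) + (-162) + (-81) = 729.
Reducing mod 7: 729 ≡ 1 (mod 7).
Since F(a, b, c) ≡ 1 ≠ 0 (mod 7), P does NOT lie on the curve.


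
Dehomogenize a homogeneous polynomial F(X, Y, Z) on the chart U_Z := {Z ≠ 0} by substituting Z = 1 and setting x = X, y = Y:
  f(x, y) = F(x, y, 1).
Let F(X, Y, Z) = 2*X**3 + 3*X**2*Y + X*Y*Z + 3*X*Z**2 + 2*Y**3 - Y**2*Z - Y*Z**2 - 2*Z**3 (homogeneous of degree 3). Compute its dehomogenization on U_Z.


f(x, y) = 2*x**3 + 3*x**2*y + x*y + 3*x + 2*y**3 - y**2 - y - 2

On U_Z we set Z = 1. Each monomial c·X^i·Y^j·Z^k in F becomes c·x^i·y^j·1^k = c·x^i·y^j.
Substituting Z = 1: F(X, Y, 1) = 2*x**3 + 3*x**2*y + x*y + 3*x + 2*y**3 - y**2 - y - 2.
Note: deg(f) ≤ deg(F) = 3; strict inequality happens when F is divisible by Z (lost terms).


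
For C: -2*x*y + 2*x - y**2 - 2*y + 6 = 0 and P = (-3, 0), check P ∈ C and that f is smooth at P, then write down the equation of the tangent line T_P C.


Tangent line at P: 2*x + 4*y + 6 = 0.

Step 1: f(-3, 0) = 0, so P lies on C.
Step 2: partial derivatives
  f_x(x, y) = 2 - 2*y, f_y(x, y) = -2*x - 2*y - 2.
  f_x(P) = 2, f_y(P) = 4 (gradient nonzero, so P is smooth).
Step 3: tangent line at P: 2·(x − -3) + 4·(y − 0) = 0.
Expanding: 2*x + 4*y + 6 = 0.


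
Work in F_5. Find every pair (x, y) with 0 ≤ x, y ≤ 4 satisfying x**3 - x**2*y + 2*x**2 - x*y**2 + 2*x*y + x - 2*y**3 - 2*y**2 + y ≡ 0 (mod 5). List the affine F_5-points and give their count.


Affine F_5-points: {(0, 0), (1, 2), (2, 4), (4, 0), (4, 1)}; count = 5.

For each of the 25 pairs (x, y) ∈ F_5², evaluate f(x, y) mod 5. Record the zeros.
  x = 0: [0↦0, 1↦2, 2↦3, 3↦1, 4↦4]  zeros at y ∈ {0}
  x = 1: [0↦4, 1↦1, 2↦0, 3↦4, 4↦1]  zeros at y ∈ {2}
  x = 2: [0↦3, 1↦3, 2↦3, 3↦1, 4↦0]  zeros at y ∈ {4}
  x = 3: [0↦3, 1↦4, 2↦3, 3↦3, 4↦2]  zeros at y ∈ ∅
  x = 4: [0↦0, 1↦0, 2↦1, 3↦1, 4↦3]  zeros at y ∈ {0, 1}
Collecting zeros: affine points = {(0, 0), (1, 2), (2, 4), (4, 0), (4, 1)}.
Total count |C(F_5)_aff| = 5.


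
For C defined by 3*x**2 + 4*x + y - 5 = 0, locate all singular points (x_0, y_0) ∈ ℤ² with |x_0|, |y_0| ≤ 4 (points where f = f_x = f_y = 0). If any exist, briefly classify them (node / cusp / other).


No singular points in the scanned grid; C is smooth there.

Compute partial derivatives:
  f_x = 6*x + 4.
  f_y = 1.
f_y = 1 is a nonzero constant, so f_y never vanishes: no point (x, y) can satisfy f = f_x = f_y = 0. In particular no (x, y) ∈ {−4, ..., 4}² is singular; the curve is smooth.


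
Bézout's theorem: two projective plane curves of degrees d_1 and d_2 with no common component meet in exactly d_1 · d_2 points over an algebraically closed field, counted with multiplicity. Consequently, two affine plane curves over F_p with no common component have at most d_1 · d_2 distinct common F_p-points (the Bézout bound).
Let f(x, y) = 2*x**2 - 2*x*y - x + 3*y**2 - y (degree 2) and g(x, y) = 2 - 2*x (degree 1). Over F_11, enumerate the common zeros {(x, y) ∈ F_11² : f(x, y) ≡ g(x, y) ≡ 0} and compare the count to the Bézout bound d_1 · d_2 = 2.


Common zeros: ∅; count = 0; Bézout bound = 2.

deg(f) = 2, deg(g) = 1, so Bézout bound = 2.
Scan x ∈ F_11. For each x, list the y ∈ F_11 with f(x, y) ≡ 0 and those with g(x, y) ≡ 0 (mod 11); the common zeros in that column are the intersection.
  x = 0: f ≡ 0 at y ∈ {0, 4}; g ≡ 0 at y ∈ ∅; common: ∅.
  x = 1: f ≡ 0 at y ∈ ∅; g ≡ 0 at y ∈ {0, 1, 2, 3, 4, 5, 6, 7, 8, 9, 10}; common: ∅.
  x = 2: f ≡ 0 at y ∈ ∅; g ≡ 0 at y ∈ ∅; common: ∅.
  x = 3: f ≡ 0 at y ∈ {1, 5}; g ≡ 0 at y ∈ ∅; common: ∅.
  x = 4: f ≡ 0 at y ∈ {1, 2}; g ≡ 0 at y ∈ ∅; common: ∅.
  x = 5: f ≡ 0 at y ∈ ∅; g ≡ 0 at y ∈ ∅; common: ∅.
  x = 6: f ≡ 0 at y ∈ {0, 8}; g ≡ 0 at y ∈ ∅; common: ∅.
  x = 7: f ≡ 0 at y ∈ ∅; g ≡ 0 at y ∈ ∅; common: ∅.
  x = 8: f ≡ 0 at y ∈ {5, 8}; g ≡ 0 at y ∈ ∅; common: ∅.
  x = 9: f ≡ 0 at y ∈ ∅; g ≡ 0 at y ∈ ∅; common: ∅.
  x = 10: f ≡ 0 at y ∈ {3, 4}; g ≡ 0 at y ∈ ∅; common: ∅.
Collecting: common zeros = ∅, so the count is 0.
Comparison with the Bézout bound: 0 ≤ 2 = deg(f)·deg(g), as expected for curves with no common component (the affine F_11-count falls short of the bound because intersections may lie at infinity, over extension fields, or carry multiplicity).


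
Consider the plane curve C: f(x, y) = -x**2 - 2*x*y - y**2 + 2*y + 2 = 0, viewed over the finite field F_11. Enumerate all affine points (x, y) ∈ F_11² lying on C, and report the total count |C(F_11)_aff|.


Affine F_11-points: {(0, 6), (0, 7), (1, 1), (1, 10), (5, 5), (5, 9), (7, 5), (8, 1), (8, 7), (10, 6), (10, 9)}; count = 11.

For each of the 121 pairs (x, y) ∈ F_11², evaluate f(x, y) mod 11. Record the zeros.
  x = 0: [0↦2, 1↦3, 2↦2, 3↦10, 4↦5, 5↦9, 6↦0, 7↦0, 8↦9, 9↦5, 10↦10]  zeros at y ∈ {6, 7}
  x = 1: [0↦1, 1↦0, 2↦8, 3↦3, 4↦7, 5↦9, 6↦9, 7↦7, 8↦3, 9↦8, 10↦0]  zeros at y ∈ {1, 10}
  x = 2: [0↦9, 1↦6, 2↦1, 3↦5, 4↦7, 5↦7, 6↦5, 7↦1, 8↦6, 9↦9, 10↦10]  zeros at y ∈ ∅
  x = 3: [0↦4, 1↦10, 2↦3, 3↦5, 4↦5, 5↦3, 6↦10, 7↦4, 8↦7, 9↦8, 10↦7]  zeros at y ∈ ∅
  x = 4: [0↦8, 1↦1, 2↦3, 3↦3, 4↦1, 5↦8, 6↦2, 7↦5, 8↦6, 9↦5, 10↦2]  zeros at y ∈ ∅
  x = 5: [0↦10, 1↦1, 2↦1, 3↦10, 4↦6, 5↦0, 6↦3, 7↦4, 8↦3, 9↦0, 10↦6]  zeros at y ∈ {5, 9}
  x = 6: [0↦10, 1↦10, 2↦8, 3↦4, 4↦9, 5↦1, 6↦2, 7↦1, 8↦9, 9↦4, 10↦8]  zeros at y ∈ ∅
  x = 7: [0↦8, 1↦6, 2↦2, 3↦7, 4↦10, 5↦0, 6↦10, 7↦7, 8↦2, 9↦6, 10↦8]  zeros at y ∈ {5}
  x = 8: [0↦4, 1↦0, 2↦5, 3↦8, 4↦9, 5↦8, 6↦5, 7↦0, 8↦4, 9↦6, 10↦6]  zeros at y ∈ {1, 7}
  x = 9: [0↦9, 1↦3, 2↦6, 3↦7, 4↦6, 5↦3, 6↦9, 7↦2, 8↦4, 9↦4, 10↦2]  zeros at y ∈ ∅
  x = 10: [0↦1, 1↦4, 2↦5, 3↦4, 4↦1, 5↦7, 6↦0, 7↦2, 8↦2, 9↦0, 10↦7]  zeros at y ∈ {6, 9}
Collecting zeros: affine points = {(0, 6), (0, 7), (1, 1), (1, 10), (5, 5), (5, 9), (7, 5), (8, 1), (8, 7), (10, 6), (10, 9)}.
Total count |C(F_11)_aff| = 11.


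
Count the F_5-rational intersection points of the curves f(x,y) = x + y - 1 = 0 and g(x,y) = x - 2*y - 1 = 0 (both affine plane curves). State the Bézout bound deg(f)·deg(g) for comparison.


Common zeros: {(1, 0)}; count = 1; Bézout bound = 1.

deg(f) = 1, deg(g) = 1, so Bézout bound = 1.
Scan x ∈ F_5. For each x, list the y ∈ F_5 with f(x, y) ≡ 0 and those with g(x, y) ≡ 0 (mod 5); the common zeros in that column are the intersection.
  x = 0: f ≡ 0 at y ∈ {1}; g ≡ 0 at y ∈ {2}; common: ∅.
  x = 1: f ≡ 0 at y ∈ {0}; g ≡ 0 at y ∈ {0}; common: {0}.
  x = 2: f ≡ 0 at y ∈ {4}; g ≡ 0 at y ∈ {3}; common: ∅.
  x = 3: f ≡ 0 at y ∈ {3}; g ≡ 0 at y ∈ {1}; common: ∅.
  x = 4: f ≡ 0 at y ∈ {2}; g ≡ 0 at y ∈ {4}; common: ∅.
Collecting: common zeros = {(1, 0)}, so the count is 1.
Comparison with the Bézout bound: 1 ≤ 1 = deg(f)·deg(g), as expected for curves with no common component (the bound is attained).


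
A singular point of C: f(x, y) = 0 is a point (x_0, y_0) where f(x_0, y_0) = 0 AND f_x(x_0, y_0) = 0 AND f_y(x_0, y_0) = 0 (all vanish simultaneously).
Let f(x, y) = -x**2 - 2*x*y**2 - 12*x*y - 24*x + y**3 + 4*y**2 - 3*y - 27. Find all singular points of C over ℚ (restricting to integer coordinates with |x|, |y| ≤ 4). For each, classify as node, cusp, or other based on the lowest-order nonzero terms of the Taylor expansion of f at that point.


Singular points: {(-3, -3)}; classification: node.

Compute partial derivatives:
  f_x = -2*x - 2*y**2 - 12*y - 24.
  f_y = -4*x*y - 12*x + 3*y**2 + 8*y - 3.
Scan x_0 ∈ {−4, ..., 4}. For each x_0, f_y(x_0, y) is a polynomial in y; find its integer roots y ∈ {−4, ..., 4}, then test f_x and f at those candidates.
  x = -4: f_y(-4, y) = 3*y**2 + 24*y + 45; vanishes at y ∈ {-3}. (-4, -3): f_x = 2 ≠ 0.
  x = -3: f_y(-3, y) = 3*y**2 + 20*y + 33; vanishes at y ∈ {-3}. (-3, -3): f_x = 0, f = 0 — SINGULAR.
  x = -2: f_y(-2, y) = 3*y**2 + 16*y + 21; vanishes at y ∈ {-3}. (-2, -3): f_x = -2 ≠ 0.
  x = -1: f_y(-1, y) = 3*y**2 + 12*y + 9; vanishes at y ∈ {-3, -1}. (-1, -3): f_x = -4 ≠ 0; (-1, -1): f_x = -12 ≠ 0.
  x = 0: f_y(0, y) = 3*y**2 + 8*y - 3; vanishes at y ∈ {-3}. (0, -3): f_x = -6 ≠ 0.
  x = 1: f_y(1, y) = 3*y**2 + 4*y - 15; vanishes at y ∈ {-3}. (1, -3): f_x = -8 ≠ 0.
  x = 2: f_y(2, y) = 3*y**2 - 27; vanishes at y ∈ {-3, 3}. (2, -3): f_x = -10 ≠ 0; (2, 3): f_x = -82 ≠ 0.
  x = 3: f_y(3, y) = 3*y**2 - 4*y - 39; vanishes at y ∈ {-3}. (3, -3): f_x = -12 ≠ 0.
  x = 4: f_y(4, y) = 3*y**2 - 8*y - 51; vanishes at y ∈ {-3}. (4, -3): f_x = -14 ≠ 0.
Only singular point on the grid: (-3, -3).
Classify: substitute x = -3 + u, y = -3 + v and expand: f = -u**2 - 2*u*v**2 + v**3 + v**2.
No constant or linear terms (consistent with a singular point). Quadratic part: -u**2 + v**2. Cubic part: -2*u*v**2 + v**3.
The quadratic part v**2 - u**2 = (v − u)(v + u) splits into two distinct linear factors, so there are two distinct tangent lines y − -3 = ±(x − -3) — this is a node (ordinary double point).
Classification: node.


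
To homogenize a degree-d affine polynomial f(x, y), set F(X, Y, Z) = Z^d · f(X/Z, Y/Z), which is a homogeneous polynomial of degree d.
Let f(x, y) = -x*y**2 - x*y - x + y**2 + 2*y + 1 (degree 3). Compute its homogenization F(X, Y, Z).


F(X, Y, Z) = -X*Y**2 - X*Y*Z - X*Z**2 + Y**2*Z + 2*Y*Z**2 + Z**3

deg(f) = 3.
Substitute x = X/Z, y = Y/Z into f, then multiply by Z^3.
  monomial -1·x^1·y^2 ↦ -1·X^1·Y^2·Z^0.
  monomial -1·x^1·y^1 ↦ -1·X^1·Y^1·Z^1.
  monomial -1·x^1·y^0 ↦ -1·X^1·Y^0·Z^2.
  monomial 1·x^0·y^2 ↦ 1·X^0·Y^2·Z^1.
  monomial 2·x^0·y^1 ↦ 2·X^0·Y^1·Z^2.
  monomial 1·x^0·y^0 ↦ 1·X^0·Y^0·Z^3.
Collecting: F(X, Y, Z) = -X*Y**2 - X*Y*Z - X*Z**2 + Y**2*Z + 2*Y*Z**2 + Z**3.


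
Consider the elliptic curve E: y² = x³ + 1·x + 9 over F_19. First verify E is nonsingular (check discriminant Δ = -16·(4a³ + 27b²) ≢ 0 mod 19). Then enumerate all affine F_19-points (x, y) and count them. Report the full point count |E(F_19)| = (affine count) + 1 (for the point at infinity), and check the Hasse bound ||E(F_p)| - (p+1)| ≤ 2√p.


Affine points = {(0, 3), (0, 16), (1, 7), (1, 12), (2, 0), (3, 1), (3, 18), (4, 1), (4, 18), (5, 5), (5, 14), (7, 6), (7, 13), (8, 4), (8, 15), (9, 5), (9, 14), (12, 1), (12, 18), (15, 6), (15, 13), (16, 6), (16, 13), (18, 8), (18, 11)}; affine count = 25; |E(F_19)| = 26.

Discriminant check: Δ ∝ 4a³ + 27b² = 4·1³ + 27·9² = 4·1 + 27·81 ≡ 6 (mod 19). Nonzero ⇒ E is nonsingular.
For each x ∈ F_19, compute rhs = x³ + 1·x + 9 mod 19, then count y ∈ F_19 with y² ≡ rhs.
  x = 0: rhs = 9, matching y values: 3, 16 (2 points).
  x = 1: rhs = 11, matching y values: 7, 12 (2 points).
  x = 2: rhs = 0, matching y values: 0 (1 points).
  x = 3: rhs = 1, matching y values: 1, 18 (2 points).
  x = 4: rhs = 1, matching y values: 1, 18 (2 points).
  x = 5: rhs = 6, matching y values: 5, 14 (2 points).
  x = 6: rhs = 3, matching y values: none (0 points).
  x = 7: rhs = 17, matching y values: 6, 13 (2 points).
  x = 8: rhs = 16, matching y values: 4, 15 (2 points).
  x = 9: rhs = 6, matching y values: 5, 14 (2 points).
  x = 10: rhs = 12, matching y values: none (0 points).
  x = 11: rhs = 2, matching y values: none (0 points).
  x = 12: rhs = 1, matching y values: 1, 18 (2 points).
  x = 13: rhs = 15, matching y values: none (0 points).
  x = 14: rhs = 12, matching y values: none (0 points).
  x = 15: rhs = 17, matching y values: 6, 13 (2 points).
  x = 16: rhs = 17, matching y values: 6, 13 (2 points).
  x = 17: rhs = 18, matching y values: none (0 points).
  x = 18: rhs = 7, matching y values: 8, 11 (2 points).
Total affine count: 25.
Full point count |E(F_19)| = 25 + 1 = 26.
Hasse bound: |26 − (19+1)| = |6| = 6 ≤ 2√19 ≈ 8.7178 ✓.


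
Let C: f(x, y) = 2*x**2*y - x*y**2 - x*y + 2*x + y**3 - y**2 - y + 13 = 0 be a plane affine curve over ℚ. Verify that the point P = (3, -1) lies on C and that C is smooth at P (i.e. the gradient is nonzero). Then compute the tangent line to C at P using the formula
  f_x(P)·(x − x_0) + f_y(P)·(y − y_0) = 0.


Tangent line at P: -10*x + 25*y + 55 = 0.

Step 1: f(3, -1) = 0, so P lies on C.
Step 2: partial derivatives
  f_x(x, y) = 4*x*y - y**2 - y + 2, f_y(x, y) = 2*x**2 - 2*x*y - x + 3*y**2 - 2*y - 1.
  f_x(P) = -10, f_y(P) = 25 (gradient nonzero, so P is smooth).
Step 3: tangent line at P: -10·(x − 3) + 25·(y − -1) = 0.
Expanding: -10*x + 25*y + 55 = 0.


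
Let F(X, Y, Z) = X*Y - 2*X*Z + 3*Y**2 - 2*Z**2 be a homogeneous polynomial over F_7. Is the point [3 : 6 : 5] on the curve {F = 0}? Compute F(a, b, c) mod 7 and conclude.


F(3,6,5) ≡ 4 (mod 7); P is NOT on the curve.

Evaluate F(3, 6, 5) term-by-term (mod 7).
  X*Y ↦ 1·3·6·1 = 18
  -2*X*Z ↦ -2·3·1·5 = -30
  3*Y**2 ↦ 3·1·36·1 = 108
  -2*Z**2 ↦ -2·1·1·25 = -50
Sum: F(3, 6, 5) = (18) + (-30) + (108) + (-50) = 46.
Reducing mod 7: 46 ≡ 4 (mod 7).
Since F(a, b, c) ≡ 4 ≠ 0 (mod 7), P does NOT lie on the curve.


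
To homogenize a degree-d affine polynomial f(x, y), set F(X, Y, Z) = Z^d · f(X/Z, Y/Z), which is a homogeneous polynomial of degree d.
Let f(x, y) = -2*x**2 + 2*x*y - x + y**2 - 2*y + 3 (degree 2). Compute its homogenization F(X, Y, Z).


F(X, Y, Z) = -2*X**2 + 2*X*Y - X*Z + Y**2 - 2*Y*Z + 3*Z**2

deg(f) = 2.
Substitute x = X/Z, y = Y/Z into f, then multiply by Z^2.
  monomial -2·x^2·y^0 ↦ -2·X^2·Y^0·Z^0.
  monomial 2·x^1·y^1 ↦ 2·X^1·Y^1·Z^0.
  monomial -1·x^1·y^0 ↦ -1·X^1·Y^0·Z^1.
  monomial 1·x^0·y^2 ↦ 1·X^0·Y^2·Z^0.
  monomial -2·x^0·y^1 ↦ -2·X^0·Y^1·Z^1.
  monomial 3·x^0·y^0 ↦ 3·X^0·Y^0·Z^2.
Collecting: F(X, Y, Z) = -2*X**2 + 2*X*Y - X*Z + Y**2 - 2*Y*Z + 3*Z**2.


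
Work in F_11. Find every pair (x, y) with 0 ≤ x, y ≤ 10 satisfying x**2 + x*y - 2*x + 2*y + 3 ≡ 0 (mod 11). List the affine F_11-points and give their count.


Affine F_11-points: {(0, 4), (1, 3), (2, 2), (3, 1), (4, 0), (5, 10), (6, 9), (7, 8), (8, 7), (9, 0), (9, 1), (9, 2), (9, 3), (9, 4), (9, 5), (9, 6), (9, 7), (9, 8), (9, 9), (9, 10), (10, 5)}; count = 21.

For each of the 121 pairs (x, y) ∈ F_11², evaluate f(x, y) mod 11. Record the zeros.
  x = 0: [0↦3, 1↦5, 2↦7, 3↦9, 4↦0, 5↦2, 6↦4, 7↦6, 8↦8, 9↦10, 10↦1]  zeros at y ∈ {4}
  x = 1: [0↦2, 1↦5, 2↦8, 3↦0, 4↦3, 5↦6, 6↦9, 7↦1, 8↦4, 9↦7, 10↦10]  zeros at y ∈ {3}
  x = 2: [0↦3, 1↦7, 2↦0, 3↦4, 4↦8, 5↦1, 6↦5, 7↦9, 8↦2, 9↦6, 10↦10]  zeros at y ∈ {2}
  x = 3: [0↦6, 1↦0, 2↦5, 3↦10, 4↦4, 5↦9, 6↦3, 7↦8, 8↦2, 9↦7, 10↦1]  zeros at y ∈ {1}
  x = 4: [0↦0, 1↦6, 2↦1, 3↦7, 4↦2, 5↦8, 6↦3, 7↦9, 8↦4, 9↦10, 10↦5]  zeros at y ∈ {0}
  x = 5: [0↦7, 1↦3, 2↦10, 3↦6, 4↦2, 5↦9, 6↦5, 7↦1, 8↦8, 9↦4, 10↦0]  zeros at y ∈ {10}
  x = 6: [0↦5, 1↦2, 2↦10, 3↦7, 4↦4, 5↦1, 6↦9, 7↦6, 8↦3, 9↦0, 10↦8]  zeros at y ∈ {9}
  x = 7: [0↦5, 1↦3, 2↦1, 3↦10, 4↦8, 5↦6, 6↦4, 7↦2, 8↦0, 9↦9, 10↦7]  zeros at y ∈ {8}
  x = 8: [0↦7, 1↦6, 2↦5, 3↦4, 4↦3, 5↦2, 6↦1, 7↦0, 8↦10, 9↦9, 10↦8]  zeros at y ∈ {7}
  x = 9: [0↦0, 1↦0, 2↦0, 3↦0, 4↦0, 5↦0, 6↦0, 7↦0, 8↦0, 9↦0, 10↦0]  zeros at y ∈ {0, 1, 2, 3, 4, 5, 6, 7, 8, 9, 10}
  x = 10: [0↦6, 1↦7, 2↦8, 3↦9, 4↦10, 5↦0, 6↦1, 7↦2, 8↦3, 9↦4, 10↦5]  zeros at y ∈ {5}
Collecting zeros: affine points = {(0, 4), (1, 3), (2, 2), (3, 1), (4, 0), (5, 10), (6, 9), (7, 8), (8, 7), (9, 0), (9, 1), (9, 2), (9, 3), (9, 4), (9, 5), (9, 6), (9, 7), (9, 8), (9, 9), (9, 10), (10, 5)}.
Total count |C(F_11)_aff| = 21.


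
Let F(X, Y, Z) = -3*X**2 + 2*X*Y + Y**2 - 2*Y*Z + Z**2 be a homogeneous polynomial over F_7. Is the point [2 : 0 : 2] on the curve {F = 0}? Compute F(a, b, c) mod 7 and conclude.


F(2,0,2) ≡ 6 (mod 7); P is NOT on the curve.

Evaluate F(2, 0, 2) term-by-term (mod 7).
  -3*X**2 ↦ -3·4·1·1 = -12
  2*X*Y ↦ 2·2·0·1 = 0
  Y**2 ↦ 1·1·0·1 = 0
  -2*Y*Z ↦ -2·1·0·2 = 0
  Z**2 ↦ 1·1·1·4 = 4
Sum: F(2, 0, 2) = (-12) + (0) + (0) + (0) + (4) = -8.
Reducing mod 7: -8 ≡ 6 (mod 7).
Since F(a, b, c) ≡ 6 ≠ 0 (mod 7), P does NOT lie on the curve.


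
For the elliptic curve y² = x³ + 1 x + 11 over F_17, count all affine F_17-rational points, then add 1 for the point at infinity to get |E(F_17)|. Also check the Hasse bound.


Affine points = {(1, 8), (1, 9), (2, 2), (2, 15), (7, 2), (7, 15), (8, 2), (8, 15), (9, 1), (9, 16), (10, 1), (10, 16), (12, 0), (14, 7), (14, 10), (15, 1), (15, 16), (16, 3), (16, 14)}; affine count = 19; |E(F_17)| = 20.

Discriminant check: Δ ∝ 4a³ + 27b² = 4·1³ + 27·11² = 4·1 + 27·121 ≡ 7 (mod 17). Nonzero ⇒ E is nonsingular.
For each x ∈ F_17, compute rhs = x³ + 1·x + 11 mod 17, then count y ∈ F_17 with y² ≡ rhs.
  x = 0: rhs = 11, matching y values: none (0 points).
  x = 1: rhs = 13, matching y values: 8, 9 (2 points).
  x = 2: rhs = 4, matching y values: 2, 15 (2 points).
  x = 3: rhs = 7, matching y values: none (0 points).
  x = 4: rhs = 11, matching y values: none (0 points).
  x = 5: rhs = 5, matching y values: none (0 points).
  x = 6: rhs = 12, matching y values: none (0 points).
  x = 7: rhs = 4, matching y values: 2, 15 (2 points).
  x = 8: rhs = 4, matching y values: 2, 15 (2 points).
  x = 9: rhs = 1, matching y values: 1, 16 (2 points).
  x = 10: rhs = 1, matching y values: 1, 16 (2 points).
  x = 11: rhs = 10, matching y values: none (0 points).
  x = 12: rhs = 0, matching y values: 0 (1 points).
  x = 13: rhs = 11, matching y values: none (0 points).
  x = 14: rhs = 15, matching y values: 7, 10 (2 points).
  x = 15: rhs = 1, matching y values: 1, 16 (2 points).
  x = 16: rhs = 9, matching y values: 3, 14 (2 points).
Total affine count: 19.
Full point count |E(F_17)| = 19 + 1 = 20.
Hasse bound: |20 − (17+1)| = |2| = 2 ≤ 2√17 ≈ 8.2462 ✓.


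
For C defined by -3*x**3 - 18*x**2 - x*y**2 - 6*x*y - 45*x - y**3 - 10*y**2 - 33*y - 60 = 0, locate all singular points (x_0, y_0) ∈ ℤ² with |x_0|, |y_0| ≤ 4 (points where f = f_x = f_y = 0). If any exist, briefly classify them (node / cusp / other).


Singular points: {(-2, -3)}; classification: cusp.

Compute partial derivatives:
  f_x = -9*x**2 - 36*x - y**2 - 6*y - 45.
  f_y = -2*x*y - 6*x - 3*y**2 - 20*y - 33.
Scan x_0 ∈ {−4, ..., 4}. For each x_0, f_y(x_0, y) is a polynomial in y; find its integer roots y ∈ {−4, ..., 4}, then test f_x and f at those candidates.
  x = -4: f_y(-4, y) = -3*y**2 - 12*y - 9; vanishes at y ∈ {-3, -1}. (-4, -3): f_x = -36 ≠ 0; (-4, -1): f_x = -40 ≠ 0.
  x = -3: f_y(-3, y) = -3*y**2 - 14*y - 15; vanishes at y ∈ {-3}. (-3, -3): f_x = -9 ≠ 0.
  x = -2: f_y(-2, y) = -3*y**2 - 16*y - 21; vanishes at y ∈ {-3}. (-2, -3): f_x = 0, f = 0 — SINGULAR.
  x = -1: f_y(-1, y) = -3*y**2 - 18*y - 27; vanishes at y ∈ {-3}. (-1, -3): f_x = -9 ≠ 0.
  x = 0: f_y(0, y) = -3*y**2 - 20*y - 33; vanishes at y ∈ {-3}. (0, -3): f_x = -36 ≠ 0.
  x = 1: f_y(1, y) = -3*y**2 - 22*y - 39; vanishes at y ∈ {-3}. (1, -3): f_x = -81 ≠ 0.
  x = 2: f_y(2, y) = -3*y**2 - 24*y - 45; vanishes at y ∈ {-3}. (2, -3): f_x = -144 ≠ 0.
  x = 3: f_y(3, y) = -3*y**2 - 26*y - 51; vanishes at y ∈ {-3}. (3, -3): f_x = -225 ≠ 0.
  x = 4: f_y(4, y) = -3*y**2 - 28*y - 57; vanishes at y ∈ {-3}. (4, -3): f_x = -324 ≠ 0.
Only singular point on the grid: (-2, -3).
Classify: substitute x = -2 + u, y = -3 + v and expand: f = -3*u**3 - u*v**2 - v**3 + v**2.
No constant or linear terms (consistent with a singular point). Quadratic part: v**2. Cubic part: -3*u**3 - u*v**2 - v**3.
The quadratic part v**2 is a perfect square, so there is a single (double) tangent line v = 0, i.e. y = -3. Restricting the cubic part to that line (v = 0) leaves -3*u**3 ≠ 0, so f is not divisible by v and the branch is v² ≈ 3*u**3 to lowest order — this is a cusp.
Classification: cusp.


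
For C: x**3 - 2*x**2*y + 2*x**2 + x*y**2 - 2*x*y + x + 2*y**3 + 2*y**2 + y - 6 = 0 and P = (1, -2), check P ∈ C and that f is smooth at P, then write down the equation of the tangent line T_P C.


Tangent line at P: 24*x + 9*y - 6 = 0.

Step 1: f(1, -2) = 0, so P lies on C.
Step 2: partial derivatives
  f_x(x, y) = 3*x**2 - 4*x*y + 4*x + y**2 - 2*y + 1, f_y(x, y) = -2*x**2 + 2*x*y - 2*x + 6*y**2 + 4*y + 1.
  f_x(P) = 24, f_y(P) = 9 (gradient nonzero, so P is smooth).
Step 3: tangent line at P: 24·(x − 1) + 9·(y − -2) = 0.
Expanding: 24*x + 9*y - 6 = 0.


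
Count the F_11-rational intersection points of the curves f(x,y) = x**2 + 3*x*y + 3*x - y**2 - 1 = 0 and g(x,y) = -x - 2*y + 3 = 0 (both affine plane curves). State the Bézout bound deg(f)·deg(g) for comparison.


Common zeros: ∅; count = 0; Bézout bound = 2.

deg(f) = 2, deg(g) = 1, so Bézout bound = 2.
Scan x ∈ F_11. For each x, list the y ∈ F_11 with f(x, y) ≡ 0 and those with g(x, y) ≡ 0 (mod 11); the common zeros in that column are the intersection.
  x = 0: f ≡ 0 at y ∈ ∅; g ≡ 0 at y ∈ {7}; common: ∅.
  x = 1: f ≡ 0 at y ∈ ∅; g ≡ 0 at y ∈ {1}; common: ∅.
  x = 2: f ≡ 0 at y ∈ ∅; g ≡ 0 at y ∈ {6}; common: ∅.
  x = 3: f ≡ 0 at y ∈ ∅; g ≡ 0 at y ∈ {0}; common: ∅.
  x = 4: f ≡ 0 at y ∈ ∅; g ≡ 0 at y ∈ {5}; common: ∅.
  x = 5: f ≡ 0 at y ∈ ∅; g ≡ 0 at y ∈ {10}; common: ∅.
  x = 6: f ≡ 0 at y ∈ ∅; g ≡ 0 at y ∈ {4}; common: ∅.
  x = 7: f ≡ 0 at y ∈ ∅; g ≡ 0 at y ∈ {9}; common: ∅.
  x = 8: f ≡ 0 at y ∈ {1}; g ≡ 0 at y ∈ {3}; common: ∅.
  x = 9: f ≡ 0 at y ∈ ∅; g ≡ 0 at y ∈ {8}; common: ∅.
  x = 10: f ≡ 0 at y ∈ ∅; g ≡ 0 at y ∈ {2}; common: ∅.
Collecting: common zeros = ∅, so the count is 0.
Comparison with the Bézout bound: 0 ≤ 2 = deg(f)·deg(g), as expected for curves with no common component (the affine F_11-count falls short of the bound because intersections may lie at infinity, over extension fields, or carry multiplicity).


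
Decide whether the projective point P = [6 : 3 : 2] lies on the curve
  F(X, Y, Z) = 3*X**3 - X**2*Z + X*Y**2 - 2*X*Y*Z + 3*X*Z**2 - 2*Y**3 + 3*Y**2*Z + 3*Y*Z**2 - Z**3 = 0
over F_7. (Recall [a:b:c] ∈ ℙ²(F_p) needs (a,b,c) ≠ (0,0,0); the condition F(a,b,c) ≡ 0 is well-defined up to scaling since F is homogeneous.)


F(6,3,2) ≡ 0 (mod 7); P is on the curve.

Evaluate F(6, 3, 2) term-by-term (mod 7).
  3*X**3 ↦ 3·216·1·1 = 648
  -X**2*Z ↦ -1·36·1·2 = -72
  X*Y**2 ↦ 1·6·9·1 = 54
  -2*X*Y*Z ↦ -2·6·3·2 = -72
  3*X*Z**2 ↦ 3·6·1·4 = 72
  -2*Y**3 ↦ -2·1·27·1 = -54
  3*Y**2*Z ↦ 3·1·9·2 = 54
  3*Y*Z**2 ↦ 3·1·3·4 = 36
  -Z**3 ↦ -1·1·1·8 = -8
Sum: F(6, 3, 2) = (648) + (-72) + (54) + (-72) + (72) + (-54) + (54) + (36) + (-8) = 658.
Reducing mod 7: 658 ≡ 0 (mod 7).
Since F(a, b, c) ≡ 0 (mod 7), P lies on the curve.


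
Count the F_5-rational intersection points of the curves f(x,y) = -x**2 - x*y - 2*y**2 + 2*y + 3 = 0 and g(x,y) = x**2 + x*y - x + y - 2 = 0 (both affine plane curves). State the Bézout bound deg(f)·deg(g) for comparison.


Common zeros: {(4, 2)}; count = 1; Bézout bound = 4.

deg(f) = 2, deg(g) = 2, so Bézout bound = 4.
Scan x ∈ F_5. For each x, list the y ∈ F_5 with f(x, y) ≡ 0 and those with g(x, y) ≡ 0 (mod 5); the common zeros in that column are the intersection.
  x = 0: f ≡ 0 at y ∈ ∅; g ≡ 0 at y ∈ {2}; common: ∅.
  x = 1: f ≡ 0 at y ∈ ∅; g ≡ 0 at y ∈ {1}; common: ∅.
  x = 2: f ≡ 0 at y ∈ ∅; g ≡ 0 at y ∈ {0}; common: ∅.
  x = 3: f ≡ 0 at y ∈ ∅; g ≡ 0 at y ∈ {4}; common: ∅.
  x = 4: f ≡ 0 at y ∈ {2}; g ≡ 0 at y ∈ {0, 1, 2, 3, 4}; common: {2}.
Collecting: common zeros = {(4, 2)}, so the count is 1.
Comparison with the Bézout bound: 1 ≤ 4 = deg(f)·deg(g), as expected for curves with no common component (the affine F_5-count falls short of the bound because intersections may lie at infinity, over extension fields, or carry multiplicity).


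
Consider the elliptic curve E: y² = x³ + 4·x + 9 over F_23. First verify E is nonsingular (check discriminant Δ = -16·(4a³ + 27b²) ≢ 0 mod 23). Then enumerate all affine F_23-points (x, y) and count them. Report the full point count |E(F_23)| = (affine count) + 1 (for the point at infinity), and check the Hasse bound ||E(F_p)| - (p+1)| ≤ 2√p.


Affine points = {(0, 3), (0, 20), (2, 5), (2, 18), (3, 5), (3, 18), (5, 4), (5, 19), (7, 9), (7, 14), (8, 1), (8, 22), (11, 2), (11, 21), (13, 2), (13, 21), (14, 7), (14, 16), (16, 11), (16, 12), (18, 5), (18, 18), (20, 4), (20, 19), (21, 4), (21, 19), (22, 2), (22, 21)}; affine count = 28; |E(F_23)| = 29.

Discriminant check: Δ ∝ 4a³ + 27b² = 4·4³ + 27·9² = 4·64 + 27·81 ≡ 5 (mod 23). Nonzero ⇒ E is nonsingular.
For each x ∈ F_23, compute rhs = x³ + 4·x + 9 mod 23, then count y ∈ F_23 with y² ≡ rhs.
  x = 0: rhs = 9, matching y values: 3, 20 (2 points).
  x = 1: rhs = 14, matching y values: none (0 points).
  x = 2: rhs = 2, matching y values: 5, 18 (2 points).
  x = 3: rhs = 2, matching y values: 5, 18 (2 points).
  x = 4: rhs = 20, matching y values: none (0 points).
  x = 5: rhs = 16, matching y values: 4, 19 (2 points).
  x = 6: rhs = 19, matching y values: none (0 points).
  x = 7: rhs = 12, matching y values: 9, 14 (2 points).
  x = 8: rhs = 1, matching y values: 1, 22 (2 points).
  x = 9: rhs = 15, matching y values: none (0 points).
  x = 10: rhs = 14, matching y values: none (0 points).
  x = 11: rhs = 4, matching y values: 2, 21 (2 points).
  x = 12: rhs = 14, matching y values: none (0 points).
  x = 13: rhs = 4, matching y values: 2, 21 (2 points).
  x = 14: rhs = 3, matching y values: 7, 16 (2 points).
  x = 15: rhs = 17, matching y values: none (0 points).
  x = 16: rhs = 6, matching y values: 11, 12 (2 points).
  x = 17: rhs = 22, matching y values: none (0 points).
  x = 18: rhs = 2, matching y values: 5, 18 (2 points).
  x = 19: rhs = 21, matching y values: none (0 points).
  x = 20: rhs = 16, matching y values: 4, 19 (2 points).
  x = 21: rhs = 16, matching y values: 4, 19 (2 points).
  x = 22: rhs = 4, matching y values: 2, 21 (2 points).
Total affine count: 28.
Full point count |E(F_23)| = 28 + 1 = 29.
Hasse bound: |29 − (23+1)| = |5| = 5 ≤ 2√23 ≈ 9.5917 ✓.


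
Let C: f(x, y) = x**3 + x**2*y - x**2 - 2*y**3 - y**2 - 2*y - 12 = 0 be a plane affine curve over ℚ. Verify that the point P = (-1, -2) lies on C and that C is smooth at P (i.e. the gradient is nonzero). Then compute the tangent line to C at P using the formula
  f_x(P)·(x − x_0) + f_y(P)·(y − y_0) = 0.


Tangent line at P: 9*x - 21*y - 33 = 0.

Step 1: f(-1, -2) = 0, so P lies on C.
Step 2: partial derivatives
  f_x(x, y) = 3*x**2 + 2*x*y - 2*x, f_y(x, y) = x**2 - 6*y**2 - 2*y - 2.
  f_x(P) = 9, f_y(P) = -21 (gradient nonzero, so P is smooth).
Step 3: tangent line at P: 9·(x − -1) + -21·(y − -2) = 0.
Expanding: 9*x - 21*y - 33 = 0.


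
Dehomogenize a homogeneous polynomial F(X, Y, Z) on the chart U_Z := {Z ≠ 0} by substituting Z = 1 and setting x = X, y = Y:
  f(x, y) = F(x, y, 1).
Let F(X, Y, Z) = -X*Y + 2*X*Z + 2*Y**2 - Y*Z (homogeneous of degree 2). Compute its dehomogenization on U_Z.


f(x, y) = -x*y + 2*x + 2*y**2 - y

On U_Z we set Z = 1. Each monomial c·X^i·Y^j·Z^k in F becomes c·x^i·y^j·1^k = c·x^i·y^j.
Substituting Z = 1: F(X, Y, 1) = -x*y + 2*x + 2*y**2 - y.
Note: deg(f) ≤ deg(F) = 2; strict inequality happens when F is divisible by Z (lost terms).


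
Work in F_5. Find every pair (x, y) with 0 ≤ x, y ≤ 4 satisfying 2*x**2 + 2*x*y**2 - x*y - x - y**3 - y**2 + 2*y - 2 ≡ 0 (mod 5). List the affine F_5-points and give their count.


Affine F_5-points: {(0, 2), (1, 1), (1, 4), (3, 4), (4, 1)}; count = 5.

For each of the 25 pairs (x, y) ∈ F_5², evaluate f(x, y) mod 5. Record the zeros.
  x = 0: [0↦3, 1↦3, 2↦0, 3↦3, 4↦1]  zeros at y ∈ {2}
  x = 1: [0↦4, 1↦0, 2↦2, 3↦4, 4↦0]  zeros at y ∈ {1, 4}
  x = 2: [0↦4, 1↦1, 2↦3, 3↦4, 4↦3]  zeros at y ∈ ∅
  x = 3: [0↦3, 1↦1, 2↦3, 3↦3, 4↦0]  zeros at y ∈ {4}
  x = 4: [0↦1, 1↦0, 2↦2, 3↦1, 4↦1]  zeros at y ∈ {1}
Collecting zeros: affine points = {(0, 2), (1, 1), (1, 4), (3, 4), (4, 1)}.
Total count |C(F_5)_aff| = 5.


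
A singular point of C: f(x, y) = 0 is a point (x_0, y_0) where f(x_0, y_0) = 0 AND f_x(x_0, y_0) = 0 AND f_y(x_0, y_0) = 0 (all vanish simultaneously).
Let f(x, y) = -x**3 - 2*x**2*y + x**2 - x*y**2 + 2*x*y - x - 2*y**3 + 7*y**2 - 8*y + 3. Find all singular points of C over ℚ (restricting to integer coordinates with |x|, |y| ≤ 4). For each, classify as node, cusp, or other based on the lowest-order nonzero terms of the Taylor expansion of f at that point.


Singular points: {(0, 1)}; classification: node.

Compute partial derivatives:
  f_x = -3*x**2 - 4*x*y + 2*x - y**2 + 2*y - 1.
  f_y = -2*x**2 - 2*x*y + 2*x - 6*y**2 + 14*y - 8.
Scan x_0 ∈ {−4, ..., 4}. For each x_0, f_y(x_0, y) is a polynomial in y; find its integer roots y ∈ {−4, ..., 4}, then test f_x and f at those candidates.
  x = -4: f_y(-4, y) = -6*y**2 + 22*y - 48; no integer root y with |y| ≤ 4.
  x = -3: f_y(-3, y) = -6*y**2 + 20*y - 32; no integer root y with |y| ≤ 4.
  x = -2: f_y(-2, y) = -6*y**2 + 18*y - 20; no integer root y with |y| ≤ 4.
  x = -1: f_y(-1, y) = -6*y**2 + 16*y - 12; no integer root y with |y| ≤ 4.
  x = 0: f_y(0, y) = -6*y**2 + 14*y - 8; vanishes at y ∈ {1}. (0, 1): f_x = 0, f = 0 — SINGULAR.
  x = 1: f_y(1, y) = -6*y**2 + 12*y - 8; no integer root y with |y| ≤ 4.
  x = 2: f_y(2, y) = -6*y**2 + 10*y - 12; no integer root y with |y| ≤ 4.
  x = 3: f_y(3, y) = -6*y**2 + 8*y - 20; no integer root y with |y| ≤ 4.
  x = 4: f_y(4, y) = -6*y**2 + 6*y - 32; no integer root y with |y| ≤ 4.
Only singular point on the grid: (0, 1).
Classify: substitute x = 0 + u, y = 1 + v and expand: f = -u**3 - 2*u**2*v - u**2 - u*v**2 - 2*v**3 + v**2.
No constant or linear terms (consistent with a singular point). Quadratic part: -u**2 + v**2. Cubic part: -u**3 - 2*u**2*v - u*v**2 - 2*v**3.
The quadratic part v**2 - u**2 = (v − u)(v + u) splits into two distinct linear factors, so there are two distinct tangent lines y − 1 = ±(x − 0) — this is a node (ordinary double point).
Classification: node.
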